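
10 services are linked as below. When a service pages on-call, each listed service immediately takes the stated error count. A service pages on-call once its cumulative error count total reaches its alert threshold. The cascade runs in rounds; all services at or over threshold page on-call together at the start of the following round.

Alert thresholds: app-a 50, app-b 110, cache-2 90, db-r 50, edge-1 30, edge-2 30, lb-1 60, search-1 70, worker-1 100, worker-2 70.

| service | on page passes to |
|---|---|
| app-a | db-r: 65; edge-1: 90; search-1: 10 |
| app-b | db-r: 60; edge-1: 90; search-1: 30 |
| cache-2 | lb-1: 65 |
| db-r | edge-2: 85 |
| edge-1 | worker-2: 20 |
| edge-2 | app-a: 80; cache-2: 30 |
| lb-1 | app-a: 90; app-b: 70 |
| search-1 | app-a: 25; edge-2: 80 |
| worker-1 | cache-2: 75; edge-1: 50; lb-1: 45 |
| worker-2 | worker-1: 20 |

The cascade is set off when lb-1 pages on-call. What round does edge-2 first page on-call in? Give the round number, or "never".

4

Round 1 — lb-1 pages on-call (initial).
  app-a: +90 → 90 ≥ 50
  app-b: +70 → 70 < 110
Round 2 — app-a pages on-call.
  db-r: +65 → 65 ≥ 50
  edge-1: +90 → 90 ≥ 30
  search-1: +10 → 10 < 70
Round 3 — db-r, edge-1 page on-call.
  edge-2: +85 → 85 ≥ 30
  worker-2: +20 → 20 < 70
Round 4 — edge-2 pages on-call.
  cache-2: +30 → 30 < 90
No further pages.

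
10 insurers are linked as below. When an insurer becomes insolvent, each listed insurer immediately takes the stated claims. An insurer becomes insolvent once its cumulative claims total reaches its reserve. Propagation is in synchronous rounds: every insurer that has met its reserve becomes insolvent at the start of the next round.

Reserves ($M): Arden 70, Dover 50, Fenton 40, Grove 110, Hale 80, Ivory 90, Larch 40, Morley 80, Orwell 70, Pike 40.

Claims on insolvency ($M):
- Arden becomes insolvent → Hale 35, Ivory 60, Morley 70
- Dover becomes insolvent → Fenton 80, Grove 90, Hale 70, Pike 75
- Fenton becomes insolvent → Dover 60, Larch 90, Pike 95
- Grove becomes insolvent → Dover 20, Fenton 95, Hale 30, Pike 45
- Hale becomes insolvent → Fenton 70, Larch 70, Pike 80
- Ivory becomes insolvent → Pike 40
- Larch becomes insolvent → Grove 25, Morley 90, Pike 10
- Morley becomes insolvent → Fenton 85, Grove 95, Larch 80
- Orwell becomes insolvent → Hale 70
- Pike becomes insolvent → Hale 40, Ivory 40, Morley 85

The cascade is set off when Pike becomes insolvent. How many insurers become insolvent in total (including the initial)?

Round 1 — Pike becomes insolvent (initial).
  Hale: +40 → 40 < 80
  Ivory: +40 → 40 < 90
  Morley: +85 → 85 ≥ 80
Round 2 — Morley becomes insolvent.
  Fenton: +85 → 85 ≥ 40
  Grove: +95 → 95 < 110
  Larch: +80 → 80 ≥ 40
Round 3 — Fenton, Larch become insolvent.
  Dover: +60 → 60 ≥ 50
  Grove: +25 → 120 ≥ 110
Round 4 — Dover, Grove become insolvent.
  Hale: +70+30 → 140 ≥ 80
Round 5 — Hale becomes insolvent.
No further insolvencies.

7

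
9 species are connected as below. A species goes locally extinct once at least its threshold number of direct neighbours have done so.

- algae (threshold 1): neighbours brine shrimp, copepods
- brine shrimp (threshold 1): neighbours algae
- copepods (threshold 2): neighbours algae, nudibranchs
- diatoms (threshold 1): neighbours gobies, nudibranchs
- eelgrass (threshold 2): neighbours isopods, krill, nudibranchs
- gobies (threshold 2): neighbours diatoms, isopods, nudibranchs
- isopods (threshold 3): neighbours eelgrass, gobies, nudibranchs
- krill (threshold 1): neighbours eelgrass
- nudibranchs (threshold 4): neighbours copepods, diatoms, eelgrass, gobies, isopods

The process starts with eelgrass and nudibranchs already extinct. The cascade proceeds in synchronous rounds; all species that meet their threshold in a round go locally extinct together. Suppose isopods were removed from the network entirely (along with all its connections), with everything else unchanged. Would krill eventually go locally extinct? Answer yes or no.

With isopods removed:
Round 1 — eelgrass, nudibranchs go locally extinct (initial).
Round 2 — checking thresholds:
  copepods: 1 of 2 neighbours < 2, not yet.
  diatoms: 1 of 2 neighbours ≥ 1, goes locally extinct.
  gobies: 1 of 2 neighbours < 2, not yet.
  krill: 1 of 1 neighbours ≥ 1, goes locally extinct.
Round 3 — checking thresholds:
  copepods: 1 of 2 neighbours < 2, not yet.
  gobies: 2 of 2 neighbours ≥ 2, goes locally extinct.
Round 4 — no new extinctions; cascade stops.

yes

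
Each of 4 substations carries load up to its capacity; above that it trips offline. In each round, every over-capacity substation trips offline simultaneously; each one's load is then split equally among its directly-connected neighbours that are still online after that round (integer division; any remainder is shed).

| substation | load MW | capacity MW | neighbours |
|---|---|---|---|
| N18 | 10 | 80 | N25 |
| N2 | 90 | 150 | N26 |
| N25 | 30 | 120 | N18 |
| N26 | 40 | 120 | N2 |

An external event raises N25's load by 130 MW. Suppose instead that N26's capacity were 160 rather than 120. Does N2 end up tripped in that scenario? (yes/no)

no

With N26's capacity at 160:
Round 1 — N25 at 160 > 120. N25 trips offline.
  N25 sheds 160 MW to N18: 160 each.
    N18: 10+160 = 170 > 80
Round 2 — N18 trips offline.
  N18 sheds 170 MW: no online neighbours, lost.
No further trips.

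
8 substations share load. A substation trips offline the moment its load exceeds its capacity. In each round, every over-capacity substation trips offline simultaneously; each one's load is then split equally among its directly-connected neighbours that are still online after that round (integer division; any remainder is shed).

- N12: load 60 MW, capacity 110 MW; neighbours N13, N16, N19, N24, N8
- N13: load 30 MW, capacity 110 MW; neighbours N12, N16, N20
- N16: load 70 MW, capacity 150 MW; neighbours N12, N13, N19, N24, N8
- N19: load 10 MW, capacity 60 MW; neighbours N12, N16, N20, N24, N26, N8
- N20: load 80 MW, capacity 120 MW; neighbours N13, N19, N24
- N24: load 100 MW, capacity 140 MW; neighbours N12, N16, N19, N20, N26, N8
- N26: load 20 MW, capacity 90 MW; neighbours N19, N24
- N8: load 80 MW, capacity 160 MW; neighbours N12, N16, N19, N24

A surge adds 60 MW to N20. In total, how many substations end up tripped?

Round 1 — N20 at 140 > 120. N20 trips offline.
  N20 sheds 140 MW to N13, N19, N24: 46 each (2 lost).
    N13: 30+46 = 76 ≤ 110
    N19: 10+46 = 56 ≤ 60
    N24: 100+46 = 146 > 140
Round 2 — N24 trips offline.
  N24 sheds 146 MW to N12, N16, N19, N26, N8: 29 each (1 lost).
    N12: 60+29 = 89 ≤ 110
    N16: 70+29 = 99 ≤ 150
    N19: 56+29 = 85 > 60
    N26: 20+29 = 49 ≤ 90
    N8: 80+29 = 109 ≤ 160
Round 3 — N19 trips offline.
  N19 sheds 85 MW to N12, N16, N26, N8: 21 each (1 lost).
    N12: 89+21 = 110 ≤ 110
    N16: 99+21 = 120 ≤ 150
    N26: 49+21 = 70 ≤ 90
    N8: 109+21 = 130 ≤ 160
No further trips.

3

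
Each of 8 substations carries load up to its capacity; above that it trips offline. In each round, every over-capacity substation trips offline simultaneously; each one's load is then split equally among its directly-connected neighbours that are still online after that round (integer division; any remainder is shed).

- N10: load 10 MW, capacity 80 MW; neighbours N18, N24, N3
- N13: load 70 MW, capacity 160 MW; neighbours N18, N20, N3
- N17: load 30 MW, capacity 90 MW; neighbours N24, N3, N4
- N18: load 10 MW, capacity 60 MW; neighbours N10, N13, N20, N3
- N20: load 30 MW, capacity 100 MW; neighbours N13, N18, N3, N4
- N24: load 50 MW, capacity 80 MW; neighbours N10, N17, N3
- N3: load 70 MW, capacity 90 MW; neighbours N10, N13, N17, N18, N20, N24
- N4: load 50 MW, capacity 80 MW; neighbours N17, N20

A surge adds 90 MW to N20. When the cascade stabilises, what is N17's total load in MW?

50

Round 1 — N20 at 120 > 100. N20 trips offline.
  N20 sheds 120 MW to N13, N18, N3, N4: 30 each.
    N13: 70+30 = 100 ≤ 160
    N18: 10+30 = 40 ≤ 60
    N3: 70+30 = 100 > 90
    N4: 50+30 = 80 ≤ 80
Round 2 — N3 trips offline.
  N3 sheds 100 MW to N10, N13, N17, N18, N24: 20 each.
    N10: 10+20 = 30 ≤ 80
    N13: 100+20 = 120 ≤ 160
    N17: 30+20 = 50 ≤ 90
    N18: 40+20 = 60 ≤ 60
    N24: 50+20 = 70 ≤ 80
No further trips.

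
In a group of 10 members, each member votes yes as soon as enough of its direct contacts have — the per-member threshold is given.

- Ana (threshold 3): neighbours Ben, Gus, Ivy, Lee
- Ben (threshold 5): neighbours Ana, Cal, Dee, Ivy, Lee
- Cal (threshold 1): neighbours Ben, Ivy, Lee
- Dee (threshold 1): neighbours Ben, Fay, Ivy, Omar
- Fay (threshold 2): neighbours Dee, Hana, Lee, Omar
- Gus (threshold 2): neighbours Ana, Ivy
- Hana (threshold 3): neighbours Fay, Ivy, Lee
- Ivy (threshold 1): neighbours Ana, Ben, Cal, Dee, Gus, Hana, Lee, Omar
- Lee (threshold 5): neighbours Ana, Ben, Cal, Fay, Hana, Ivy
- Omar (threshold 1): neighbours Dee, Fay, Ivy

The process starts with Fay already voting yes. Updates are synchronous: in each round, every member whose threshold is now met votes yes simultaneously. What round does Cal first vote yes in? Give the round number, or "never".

Round 1 — Fay votes yes (initial).
Round 2 — checking thresholds:
  Dee: 1 of 4 neighbours ≥ 1, votes yes.
  Hana: 1 of 3 neighbours < 3, holds.
  Lee: 1 of 6 neighbours < 5, holds.
  Omar: 1 of 3 neighbours ≥ 1, votes yes.
Round 3 — checking thresholds:
  Ben: 1 of 5 neighbours < 5, holds.
  Hana: 1 of 3 neighbours < 3, holds.
  Ivy: 2 of 8 neighbours ≥ 1, votes yes.
  Lee: 1 of 6 neighbours < 5, holds.
Round 4 — checking thresholds:
  Ana: 1 of 4 neighbours < 3, holds.
  Ben: 2 of 5 neighbours < 5, holds.
  Cal: 1 of 3 neighbours ≥ 1, votes yes.
  Gus: 1 of 2 neighbours < 2, holds.
  Hana: 2 of 3 neighbours < 3, holds.
  Lee: 2 of 6 neighbours < 5, holds.
Round 5 — no new yes votes; cascade stops.

4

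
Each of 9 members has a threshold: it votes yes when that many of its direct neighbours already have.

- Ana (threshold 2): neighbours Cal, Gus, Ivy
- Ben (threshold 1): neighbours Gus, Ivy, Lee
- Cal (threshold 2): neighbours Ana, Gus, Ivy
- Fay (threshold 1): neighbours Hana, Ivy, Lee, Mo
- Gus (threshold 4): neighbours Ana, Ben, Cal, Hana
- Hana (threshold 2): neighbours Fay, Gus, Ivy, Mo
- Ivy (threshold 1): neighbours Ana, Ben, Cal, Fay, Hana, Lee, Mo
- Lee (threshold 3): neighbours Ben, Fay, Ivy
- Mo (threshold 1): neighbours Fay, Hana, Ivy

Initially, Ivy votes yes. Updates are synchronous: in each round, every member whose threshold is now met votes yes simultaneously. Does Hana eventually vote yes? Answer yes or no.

Round 1 — Ivy votes yes (initial).
Round 2 — checking thresholds:
  Ana: 1 of 3 neighbours < 2, holds.
  Ben: 1 of 3 neighbours ≥ 1, votes yes.
  Cal: 1 of 3 neighbours < 2, holds.
  Fay: 1 of 4 neighbours ≥ 1, votes yes.
  Hana: 1 of 4 neighbours < 2, holds.
  Lee: 1 of 3 neighbours < 3, holds.
  Mo: 1 of 3 neighbours ≥ 1, votes yes.
Round 3 — checking thresholds:
  Ana: 1 of 3 neighbours < 2, holds.
  Cal: 1 of 3 neighbours < 2, holds.
  Gus: 1 of 4 neighbours < 4, holds.
  Hana: 3 of 4 neighbours ≥ 2, votes yes.
  Lee: 3 of 3 neighbours ≥ 3, votes yes.
Round 4 — no new yes votes; cascade stops.

yes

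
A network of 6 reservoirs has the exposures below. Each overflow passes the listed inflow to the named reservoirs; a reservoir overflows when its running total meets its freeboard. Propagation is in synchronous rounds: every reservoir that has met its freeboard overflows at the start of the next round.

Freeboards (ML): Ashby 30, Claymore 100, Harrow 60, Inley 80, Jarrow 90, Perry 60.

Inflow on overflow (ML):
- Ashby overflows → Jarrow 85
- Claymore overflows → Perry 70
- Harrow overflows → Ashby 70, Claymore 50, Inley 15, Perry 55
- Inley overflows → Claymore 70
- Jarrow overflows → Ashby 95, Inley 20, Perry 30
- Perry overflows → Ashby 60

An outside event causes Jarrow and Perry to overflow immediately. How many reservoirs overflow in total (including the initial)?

Round 1 — Jarrow, Perry overflow (initial).
  Ashby: +95+60 → 155 ≥ 30
  Inley: +20 → 20 < 80
Round 2 — Ashby overflows.
No further overflows.

3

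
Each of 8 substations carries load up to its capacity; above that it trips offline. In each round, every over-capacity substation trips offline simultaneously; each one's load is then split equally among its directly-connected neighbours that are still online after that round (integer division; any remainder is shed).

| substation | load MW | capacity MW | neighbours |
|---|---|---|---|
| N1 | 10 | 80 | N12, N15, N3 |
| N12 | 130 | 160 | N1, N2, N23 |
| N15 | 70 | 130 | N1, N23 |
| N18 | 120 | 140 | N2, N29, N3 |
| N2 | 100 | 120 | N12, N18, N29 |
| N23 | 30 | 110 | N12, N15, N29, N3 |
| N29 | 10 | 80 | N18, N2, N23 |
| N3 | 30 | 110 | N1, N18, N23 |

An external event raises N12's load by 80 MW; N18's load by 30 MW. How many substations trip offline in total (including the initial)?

Round 1 — N12 at 210 > 160; N18 at 150 > 140. N12, N18 trip offline.
  N12 sheds 210 MW to N1, N2, N23: 70 each.
    N1: 10+70 = 80 ≤ 80
    N2: 100+70 = 170 > 120
    N23: 30+70 = 100 ≤ 110
  N18 sheds 150 MW to N2, N29, N3: 50 each.
    N2: 170+50 = 220 > 120
    N29: 10+50 = 60 ≤ 80
    N3: 30+50 = 80 ≤ 110
Round 2 — N2 trips offline.
  N2 sheds 220 MW to N29: 220 each.
    N29: 60+220 = 280 > 80
Round 3 — N29 trips offline.
  N29 sheds 280 MW to N23: 280 each.
    N23: 100+280 = 380 > 110
Round 4 — N23 trips offline.
  N23 sheds 380 MW to N15, N3: 190 each.
    N15: 70+190 = 260 > 130
    N3: 80+190 = 270 > 110
Round 5 — N15, N3 trip offline.
  N15 sheds 260 MW to N1: 260 each.
    N1: 80+260 = 340 > 80
  N3 sheds 270 MW to N1: 270 each.
    N1: 340+270 = 610 > 80
Round 6 — N1 trips offline.
  N1 sheds 610 MW: no online neighbours, lost.
No further trips.

8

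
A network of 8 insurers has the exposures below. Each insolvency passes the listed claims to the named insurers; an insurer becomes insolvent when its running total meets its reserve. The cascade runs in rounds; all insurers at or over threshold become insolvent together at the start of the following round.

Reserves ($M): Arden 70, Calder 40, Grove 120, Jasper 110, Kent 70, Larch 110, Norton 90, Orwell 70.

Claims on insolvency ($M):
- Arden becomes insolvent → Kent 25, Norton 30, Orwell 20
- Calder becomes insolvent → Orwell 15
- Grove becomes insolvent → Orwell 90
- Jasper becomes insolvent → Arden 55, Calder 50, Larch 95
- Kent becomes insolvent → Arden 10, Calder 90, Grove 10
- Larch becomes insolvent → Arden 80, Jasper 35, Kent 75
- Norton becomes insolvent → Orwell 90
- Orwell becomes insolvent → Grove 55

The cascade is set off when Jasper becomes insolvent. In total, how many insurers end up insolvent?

2

Round 1 — Jasper becomes insolvent (initial).
  Arden: +55 → 55 < 70
  Calder: +50 → 50 ≥ 40
  Larch: +95 → 95 < 110
Round 2 — Calder becomes insolvent.
  Orwell: +15 → 15 < 70
No further insolvencies.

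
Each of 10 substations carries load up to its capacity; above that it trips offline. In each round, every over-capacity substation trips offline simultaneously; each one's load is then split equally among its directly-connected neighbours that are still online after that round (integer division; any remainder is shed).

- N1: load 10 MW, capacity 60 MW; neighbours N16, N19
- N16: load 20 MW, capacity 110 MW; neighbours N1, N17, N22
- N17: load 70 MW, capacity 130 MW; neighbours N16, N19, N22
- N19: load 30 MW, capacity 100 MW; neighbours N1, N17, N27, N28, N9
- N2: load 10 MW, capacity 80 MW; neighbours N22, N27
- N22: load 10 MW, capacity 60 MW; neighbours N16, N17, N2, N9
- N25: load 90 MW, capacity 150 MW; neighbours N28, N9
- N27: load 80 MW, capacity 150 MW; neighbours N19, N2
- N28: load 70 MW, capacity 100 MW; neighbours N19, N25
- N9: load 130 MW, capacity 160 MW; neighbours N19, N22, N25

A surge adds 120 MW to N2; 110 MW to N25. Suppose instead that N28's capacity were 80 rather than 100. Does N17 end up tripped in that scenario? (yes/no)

With N28's capacity at 80:
Round 1 — N2 at 130 > 80; N25 at 200 > 150. N2, N25 trip offline.
  N2 sheds 130 MW to N22, N27: 65 each.
    N22: 10+65 = 75 > 60
    N27: 80+65 = 145 ≤ 150
  N25 sheds 200 MW to N28, N9: 100 each.
    N28: 70+100 = 170 > 80
    N9: 130+100 = 230 > 160
Round 2 — N22, N28, N9 trip offline.
  N22 sheds 75 MW to N16, N17: 37 each (1 lost).
    N16: 20+37 = 57 ≤ 110
    N17: 70+37 = 107 ≤ 130
  N28 sheds 170 MW to N19: 170 each.
    N19: 30+170 = 200 > 100
  N9 sheds 230 MW to N19: 230 each.
    N19: 200+230 = 430 > 100
Round 3 — N19 trips offline.
  N19 sheds 430 MW to N1, N17, N27: 143 each (1 lost).
    N1: 10+143 = 153 > 60
    N17: 107+143 = 250 > 130
    N27: 145+143 = 288 > 150
Round 4 — N1, N17, N27 trip offline.
  N1 sheds 153 MW to N16: 153 each.
    N16: 57+153 = 210 > 110
  N17 sheds 250 MW to N16: 250 each.
    N16: 210+250 = 460 > 110
  N27 sheds 288 MW: no online neighbours, lost.
Round 5 — N16 trips offline.
  N16 sheds 460 MW: no online neighbours, lost.
No further trips.

yes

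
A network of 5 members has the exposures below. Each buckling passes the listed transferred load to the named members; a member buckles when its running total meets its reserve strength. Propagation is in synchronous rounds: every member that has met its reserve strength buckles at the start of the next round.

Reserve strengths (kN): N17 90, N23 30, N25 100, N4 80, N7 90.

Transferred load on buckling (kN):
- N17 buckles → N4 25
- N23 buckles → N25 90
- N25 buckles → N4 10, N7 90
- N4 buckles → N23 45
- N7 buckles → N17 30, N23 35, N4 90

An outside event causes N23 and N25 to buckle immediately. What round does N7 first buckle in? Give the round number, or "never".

2

Round 1 — N23, N25 buckle (initial).
  N4: +10 → 10 < 80
  N7: +90 → 90 ≥ 90
Round 2 — N7 buckles.
  N17: +30 → 30 < 90
  N4: +90 → 100 ≥ 80
Round 3 — N4 buckles.
No further bucklings.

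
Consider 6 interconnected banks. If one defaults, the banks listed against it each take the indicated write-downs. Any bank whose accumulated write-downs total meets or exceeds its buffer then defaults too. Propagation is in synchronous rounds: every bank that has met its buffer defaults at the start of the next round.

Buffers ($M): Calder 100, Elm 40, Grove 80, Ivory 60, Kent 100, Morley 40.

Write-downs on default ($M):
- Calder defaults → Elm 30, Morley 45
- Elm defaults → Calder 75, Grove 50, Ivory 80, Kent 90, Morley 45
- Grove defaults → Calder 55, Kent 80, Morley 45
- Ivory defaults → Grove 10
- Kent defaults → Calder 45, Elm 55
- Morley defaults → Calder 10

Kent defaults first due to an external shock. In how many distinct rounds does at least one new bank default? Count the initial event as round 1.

Round 1 — Kent defaults (initial).
  Calder: +45 → 45 < 100
  Elm: +55 → 55 ≥ 40
Round 2 — Elm defaults.
  Calder: +75 → 120 ≥ 100
  Grove: +50 → 50 < 80
  Ivory: +80 → 80 ≥ 60
  Morley: +45 → 45 ≥ 40
Round 3 — Calder, Ivory, Morley default.
  Grove: +10 → 60 < 80
No further defaults.

3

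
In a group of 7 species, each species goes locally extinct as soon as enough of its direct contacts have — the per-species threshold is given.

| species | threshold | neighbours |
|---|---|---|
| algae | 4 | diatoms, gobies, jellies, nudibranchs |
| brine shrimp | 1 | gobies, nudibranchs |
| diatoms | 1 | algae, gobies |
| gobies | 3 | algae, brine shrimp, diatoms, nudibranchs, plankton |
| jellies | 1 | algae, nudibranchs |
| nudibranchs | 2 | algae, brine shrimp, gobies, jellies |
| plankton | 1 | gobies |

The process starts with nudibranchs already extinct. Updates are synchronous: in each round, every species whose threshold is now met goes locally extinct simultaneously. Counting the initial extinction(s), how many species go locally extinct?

3

Round 1 — nudibranchs goes locally extinct (initial).
Round 2 — checking thresholds:
  algae: 1 of 4 neighbours < 4, holds.
  brine shrimp: 1 of 2 neighbours ≥ 1, goes locally extinct.
  gobies: 1 of 5 neighbours < 3, holds.
  jellies: 1 of 2 neighbours ≥ 1, goes locally extinct.
Round 3 — no new extinctions; cascade stops.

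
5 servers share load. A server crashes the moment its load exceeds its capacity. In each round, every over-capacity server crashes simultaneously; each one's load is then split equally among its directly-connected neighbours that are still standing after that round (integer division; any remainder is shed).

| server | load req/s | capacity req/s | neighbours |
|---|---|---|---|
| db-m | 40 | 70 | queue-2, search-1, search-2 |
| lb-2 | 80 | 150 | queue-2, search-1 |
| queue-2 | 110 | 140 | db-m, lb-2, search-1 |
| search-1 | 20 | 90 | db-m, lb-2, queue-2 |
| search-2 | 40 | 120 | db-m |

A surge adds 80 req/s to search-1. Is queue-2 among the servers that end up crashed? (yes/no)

Round 1 — search-1 at 100 > 90. search-1 crashes.
  search-1 sheds 100 req/s to db-m, lb-2, queue-2: 33 each (1 lost).
    db-m: 40+33 = 73 > 70
    lb-2: 80+33 = 113 ≤ 150
    queue-2: 110+33 = 143 > 140
Round 2 — db-m, queue-2 crash.
  db-m sheds 73 req/s to search-2: 73 each.
    search-2: 40+73 = 113 ≤ 120
  queue-2 sheds 143 req/s to lb-2: 143 each.
    lb-2: 113+143 = 256 > 150
Round 3 — lb-2 crashes.
  lb-2 sheds 256 req/s: no online neighbours, lost.
No further crashes.

yes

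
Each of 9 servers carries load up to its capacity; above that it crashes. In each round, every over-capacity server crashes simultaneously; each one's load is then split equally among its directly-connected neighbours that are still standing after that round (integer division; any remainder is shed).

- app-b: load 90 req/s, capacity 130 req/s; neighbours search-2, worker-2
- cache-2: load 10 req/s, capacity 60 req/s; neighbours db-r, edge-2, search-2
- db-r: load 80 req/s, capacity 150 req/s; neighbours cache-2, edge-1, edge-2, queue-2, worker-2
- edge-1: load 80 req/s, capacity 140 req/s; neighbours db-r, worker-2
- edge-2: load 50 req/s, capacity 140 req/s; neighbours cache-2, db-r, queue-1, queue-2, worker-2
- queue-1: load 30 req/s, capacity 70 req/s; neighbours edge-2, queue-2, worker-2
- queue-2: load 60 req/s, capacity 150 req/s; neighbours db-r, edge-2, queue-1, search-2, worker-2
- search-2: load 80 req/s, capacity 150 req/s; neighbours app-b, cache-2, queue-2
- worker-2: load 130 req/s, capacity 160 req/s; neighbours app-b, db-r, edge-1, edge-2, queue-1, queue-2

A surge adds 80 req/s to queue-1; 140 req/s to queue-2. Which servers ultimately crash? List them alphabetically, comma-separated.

app-b, cache-2, db-r, edge-1, edge-2, queue-1, queue-2, search-2, worker-2

Round 1 — queue-1 at 110 > 70; queue-2 at 200 > 150. queue-1, queue-2 crash.
  queue-1 sheds 110 req/s to edge-2, worker-2: 55 each.
    edge-2: 50+55 = 105 ≤ 140
    worker-2: 130+55 = 185 > 160
  queue-2 sheds 200 req/s to db-r, edge-2, search-2, worker-2: 50 each.
    db-r: 80+50 = 130 ≤ 150
    edge-2: 105+50 = 155 > 140
    search-2: 80+50 = 130 ≤ 150
    worker-2: 185+50 = 235 > 160
Round 2 — edge-2, worker-2 crash.
  edge-2 sheds 155 req/s to cache-2, db-r: 77 each (1 lost).
    cache-2: 10+77 = 87 > 60
    db-r: 130+77 = 207 > 150
  worker-2 sheds 235 req/s to app-b, db-r, edge-1: 78 each (1 lost).
    app-b: 90+78 = 168 > 130
    db-r: 207+78 = 285 > 150
    edge-1: 80+78 = 158 > 140
Round 3 — app-b, cache-2, db-r, edge-1 crash.
  app-b sheds 168 req/s to search-2: 168 each.
    search-2: 130+168 = 298 > 150
  cache-2 sheds 87 req/s to search-2: 87 each.
    search-2: 298+87 = 385 > 150
  db-r sheds 285 req/s: no online neighbours, lost.
  edge-1 sheds 158 req/s: no online neighbours, lost.
Round 4 — search-2 crashes.
  search-2 sheds 385 req/s: no online neighbours, lost.
No further crashes.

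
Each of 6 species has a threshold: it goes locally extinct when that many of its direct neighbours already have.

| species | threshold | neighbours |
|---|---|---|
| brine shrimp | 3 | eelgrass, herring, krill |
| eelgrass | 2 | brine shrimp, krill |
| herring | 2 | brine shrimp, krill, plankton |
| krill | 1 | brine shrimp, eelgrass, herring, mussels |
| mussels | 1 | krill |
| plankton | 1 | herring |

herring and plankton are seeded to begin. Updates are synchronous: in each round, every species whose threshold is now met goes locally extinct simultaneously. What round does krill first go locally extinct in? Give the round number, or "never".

2

Round 1 — herring, plankton go locally extinct (initial).
Round 2 — checking thresholds:
  brine shrimp: 1 of 3 neighbours < 3, not yet.
  krill: 1 of 4 neighbours ≥ 1, goes locally extinct.
Round 3 — checking thresholds:
  brine shrimp: 2 of 3 neighbours < 3, not yet.
  eelgrass: 1 of 2 neighbours < 2, not yet.
  mussels: 1 of 1 neighbours ≥ 1, goes locally extinct.
Round 4 — no new extinctions; cascade stops.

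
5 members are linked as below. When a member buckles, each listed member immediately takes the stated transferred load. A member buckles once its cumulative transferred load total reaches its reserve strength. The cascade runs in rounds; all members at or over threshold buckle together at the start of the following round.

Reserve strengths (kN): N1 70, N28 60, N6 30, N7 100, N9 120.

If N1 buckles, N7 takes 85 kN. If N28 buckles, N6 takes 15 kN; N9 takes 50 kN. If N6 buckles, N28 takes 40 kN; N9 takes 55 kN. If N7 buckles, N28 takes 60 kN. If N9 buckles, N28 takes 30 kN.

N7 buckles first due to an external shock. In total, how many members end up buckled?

2

Round 1 — N7 buckles (initial).
  N28: +60 → 60 ≥ 60
Round 2 — N28 buckles.
  N6: +15 → 15 < 30
  N9: +50 → 50 < 120
No further bucklings.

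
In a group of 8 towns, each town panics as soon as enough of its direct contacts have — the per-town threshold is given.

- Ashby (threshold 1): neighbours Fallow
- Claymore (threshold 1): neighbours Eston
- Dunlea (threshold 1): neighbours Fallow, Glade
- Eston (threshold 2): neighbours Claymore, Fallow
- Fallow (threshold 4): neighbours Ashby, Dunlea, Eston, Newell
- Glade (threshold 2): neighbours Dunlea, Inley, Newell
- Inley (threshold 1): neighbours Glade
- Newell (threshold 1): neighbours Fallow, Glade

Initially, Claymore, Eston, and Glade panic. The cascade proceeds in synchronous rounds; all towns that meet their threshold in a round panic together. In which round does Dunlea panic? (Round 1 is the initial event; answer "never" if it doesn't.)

2

Round 1 — Claymore, Eston, Glade panic (initial).
Round 2 — checking thresholds:
  Dunlea: 1 of 2 neighbours ≥ 1, panics.
  Fallow: 1 of 4 neighbours < 4, not yet.
  Inley: 1 of 1 neighbours ≥ 1, panics.
  Newell: 1 of 2 neighbours ≥ 1, panics.
Round 3 — no new panics; cascade stops.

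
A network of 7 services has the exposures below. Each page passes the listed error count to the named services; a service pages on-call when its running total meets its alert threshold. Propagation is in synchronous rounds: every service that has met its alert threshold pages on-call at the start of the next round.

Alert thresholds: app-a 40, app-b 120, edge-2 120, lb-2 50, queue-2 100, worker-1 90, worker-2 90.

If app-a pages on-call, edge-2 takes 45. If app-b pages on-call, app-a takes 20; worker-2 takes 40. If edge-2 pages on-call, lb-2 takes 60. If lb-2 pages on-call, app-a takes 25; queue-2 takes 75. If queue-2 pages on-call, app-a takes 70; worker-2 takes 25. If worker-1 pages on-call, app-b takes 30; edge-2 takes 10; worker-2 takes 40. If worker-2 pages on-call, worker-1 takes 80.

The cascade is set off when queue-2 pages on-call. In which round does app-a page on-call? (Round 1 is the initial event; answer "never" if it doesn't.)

2

Round 1 — queue-2 pages on-call (initial).
  app-a: +70 → 70 ≥ 40
  worker-2: +25 → 25 < 90
Round 2 — app-a pages on-call.
  edge-2: +45 → 45 < 120
No further pages.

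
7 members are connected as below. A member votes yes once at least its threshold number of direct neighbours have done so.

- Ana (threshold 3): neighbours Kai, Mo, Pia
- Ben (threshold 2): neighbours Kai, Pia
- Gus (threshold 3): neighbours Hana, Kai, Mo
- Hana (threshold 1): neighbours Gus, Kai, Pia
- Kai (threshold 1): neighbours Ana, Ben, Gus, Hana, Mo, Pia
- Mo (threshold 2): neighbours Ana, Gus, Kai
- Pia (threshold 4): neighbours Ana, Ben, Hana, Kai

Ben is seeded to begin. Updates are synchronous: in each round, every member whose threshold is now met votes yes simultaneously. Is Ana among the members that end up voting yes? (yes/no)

no

Round 1 — Ben votes yes (initial).
Round 2 — checking thresholds:
  Kai: 1 of 6 neighbours ≥ 1, votes yes.
  Pia: 1 of 4 neighbours < 4, below threshold.
Round 3 — checking thresholds:
  Ana: 1 of 3 neighbours < 3, below threshold.
  Gus: 1 of 3 neighbours < 3, below threshold.
  Hana: 1 of 3 neighbours ≥ 1, votes yes.
  Mo: 1 of 3 neighbours < 2, below threshold.
  Pia: 2 of 4 neighbours < 4, below threshold.
Round 4 — no new yes votes; cascade stops.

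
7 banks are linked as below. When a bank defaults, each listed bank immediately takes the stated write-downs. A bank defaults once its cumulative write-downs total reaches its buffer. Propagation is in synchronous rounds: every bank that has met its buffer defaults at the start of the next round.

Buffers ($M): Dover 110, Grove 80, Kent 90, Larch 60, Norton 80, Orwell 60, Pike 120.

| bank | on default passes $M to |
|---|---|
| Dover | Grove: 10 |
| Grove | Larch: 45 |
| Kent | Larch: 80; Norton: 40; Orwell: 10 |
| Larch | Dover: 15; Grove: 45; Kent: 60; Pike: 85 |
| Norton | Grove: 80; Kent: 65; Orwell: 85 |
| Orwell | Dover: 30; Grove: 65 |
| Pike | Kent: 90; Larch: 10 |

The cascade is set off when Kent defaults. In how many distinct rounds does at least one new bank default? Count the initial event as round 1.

Round 1 — Kent defaults (initial).
  Larch: +80 → 80 ≥ 60
  Norton: +40 → 40 < 80
  Orwell: +10 → 10 < 60
Round 2 — Larch defaults.
  Dover: +15 → 15 < 110
  Grove: +45 → 45 < 80
  Pike: +85 → 85 < 120
No further defaults.

2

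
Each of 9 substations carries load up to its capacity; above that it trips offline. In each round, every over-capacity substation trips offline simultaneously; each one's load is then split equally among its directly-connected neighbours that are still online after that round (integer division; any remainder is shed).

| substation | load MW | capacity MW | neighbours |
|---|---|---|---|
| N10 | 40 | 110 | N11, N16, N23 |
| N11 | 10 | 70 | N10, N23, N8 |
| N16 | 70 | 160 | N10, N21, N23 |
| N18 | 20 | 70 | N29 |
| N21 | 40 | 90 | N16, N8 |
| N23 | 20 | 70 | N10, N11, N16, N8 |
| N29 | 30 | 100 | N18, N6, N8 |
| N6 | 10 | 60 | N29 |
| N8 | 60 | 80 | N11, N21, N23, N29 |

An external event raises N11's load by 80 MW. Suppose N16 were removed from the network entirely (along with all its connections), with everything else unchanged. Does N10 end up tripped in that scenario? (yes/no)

With N16 removed:
Round 1 — N11 at 90 > 70. N11 trips offline.
  N11 sheds 90 MW to N10, N23, N8: 30 each.
    N10: 40+30 = 70 ≤ 110
    N23: 20+30 = 50 ≤ 70
    N8: 60+30 = 90 > 80
Round 2 — N8 trips offline.
  N8 sheds 90 MW to N21, N23, N29: 30 each.
    N21: 40+30 = 70 ≤ 90
    N23: 50+30 = 80 > 70
    N29: 30+30 = 60 ≤ 100
Round 3 — N23 trips offline.
  N23 sheds 80 MW to N10: 80 each.
    N10: 70+80 = 150 > 110
Round 4 — N10 trips offline.
  N10 sheds 150 MW: no online neighbours, lost.
No further trips.

yes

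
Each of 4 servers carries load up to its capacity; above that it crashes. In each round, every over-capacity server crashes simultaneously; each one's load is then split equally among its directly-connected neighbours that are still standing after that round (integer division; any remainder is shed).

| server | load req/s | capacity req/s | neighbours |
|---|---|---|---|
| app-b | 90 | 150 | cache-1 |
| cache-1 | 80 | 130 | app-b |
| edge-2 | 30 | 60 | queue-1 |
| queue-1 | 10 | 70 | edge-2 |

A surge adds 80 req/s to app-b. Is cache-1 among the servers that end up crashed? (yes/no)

yes

Round 1 — app-b at 170 > 150. app-b crashes.
  app-b sheds 170 req/s to cache-1: 170 each.
    cache-1: 80+170 = 250 > 130
Round 2 — cache-1 crashes.
  cache-1 sheds 250 req/s: no online neighbours, lost.
No further crashes.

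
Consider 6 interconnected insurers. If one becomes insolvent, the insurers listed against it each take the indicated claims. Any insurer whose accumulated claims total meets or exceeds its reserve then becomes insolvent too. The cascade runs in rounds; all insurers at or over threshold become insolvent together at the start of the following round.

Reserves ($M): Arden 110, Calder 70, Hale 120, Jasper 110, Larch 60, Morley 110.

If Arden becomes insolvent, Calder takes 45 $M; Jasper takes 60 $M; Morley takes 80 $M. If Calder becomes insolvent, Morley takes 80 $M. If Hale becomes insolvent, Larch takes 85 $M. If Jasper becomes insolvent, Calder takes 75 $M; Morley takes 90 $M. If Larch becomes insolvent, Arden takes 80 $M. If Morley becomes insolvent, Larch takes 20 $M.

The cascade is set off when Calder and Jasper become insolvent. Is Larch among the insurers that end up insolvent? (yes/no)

no

Round 1 — Calder, Jasper become insolvent (initial).
  Morley: +80+90 → 170 ≥ 110
Round 2 — Morley becomes insolvent.
  Larch: +20 → 20 < 60
No further insolvencies.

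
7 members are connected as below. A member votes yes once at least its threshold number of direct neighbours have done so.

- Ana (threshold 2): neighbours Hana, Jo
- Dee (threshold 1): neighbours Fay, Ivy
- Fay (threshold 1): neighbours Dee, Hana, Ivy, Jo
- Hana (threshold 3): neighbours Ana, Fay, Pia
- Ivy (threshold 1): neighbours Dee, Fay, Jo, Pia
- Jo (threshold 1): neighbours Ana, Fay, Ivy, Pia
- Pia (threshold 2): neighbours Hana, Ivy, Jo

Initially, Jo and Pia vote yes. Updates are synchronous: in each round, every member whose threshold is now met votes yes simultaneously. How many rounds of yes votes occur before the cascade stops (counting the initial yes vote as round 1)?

Round 1 — Jo, Pia vote yes (initial).
Round 2 — checking thresholds:
  Ana: 1 of 2 neighbours < 2, below threshold.
  Fay: 1 of 4 neighbours ≥ 1, votes yes.
  Hana: 1 of 3 neighbours < 3, below threshold.
  Ivy: 2 of 4 neighbours ≥ 1, votes yes.
Round 3 — checking thresholds:
  Ana: 1 of 2 neighbours < 2, below threshold.
  Dee: 2 of 2 neighbours ≥ 1, votes yes.
  Hana: 2 of 3 neighbours < 3, below threshold.
Round 4 — no new yes votes; cascade stops.

3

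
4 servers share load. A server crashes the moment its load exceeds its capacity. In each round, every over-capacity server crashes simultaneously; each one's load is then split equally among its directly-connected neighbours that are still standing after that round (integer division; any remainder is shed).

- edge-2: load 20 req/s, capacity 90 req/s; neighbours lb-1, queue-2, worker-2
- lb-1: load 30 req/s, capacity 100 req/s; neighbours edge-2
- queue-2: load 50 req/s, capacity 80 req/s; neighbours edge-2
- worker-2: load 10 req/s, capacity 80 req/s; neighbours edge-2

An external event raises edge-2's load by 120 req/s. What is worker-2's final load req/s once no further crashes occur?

Round 1 — edge-2 at 140 > 90. edge-2 crashes.
  edge-2 sheds 140 req/s to lb-1, queue-2, worker-2: 46 each (2 lost).
    lb-1: 30+46 = 76 ≤ 100
    queue-2: 50+46 = 96 > 80
    worker-2: 10+46 = 56 ≤ 80
Round 2 — queue-2 crashes.
  queue-2 sheds 96 req/s: no online neighbours, lost.
No further crashes.

56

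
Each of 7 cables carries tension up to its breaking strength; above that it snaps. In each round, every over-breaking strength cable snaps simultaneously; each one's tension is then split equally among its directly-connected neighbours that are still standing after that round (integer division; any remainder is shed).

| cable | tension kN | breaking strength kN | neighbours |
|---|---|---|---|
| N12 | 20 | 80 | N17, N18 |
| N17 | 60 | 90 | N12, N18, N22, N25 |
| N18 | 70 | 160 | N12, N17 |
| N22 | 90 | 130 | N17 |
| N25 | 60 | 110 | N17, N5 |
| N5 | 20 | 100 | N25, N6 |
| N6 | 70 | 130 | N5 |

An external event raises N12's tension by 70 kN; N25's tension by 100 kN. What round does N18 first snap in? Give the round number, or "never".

3

Round 1 — N12 at 90 > 80; N25 at 160 > 110. N12, N25 snap.
  N12 sheds 90 kN to N17, N18: 45 each.
    N17: 60+45 = 105 > 90
    N18: 70+45 = 115 ≤ 160
  N25 sheds 160 kN to N17, N5: 80 each.
    N17: 105+80 = 185 > 90
    N5: 20+80 = 100 ≤ 100
Round 2 — N17 snaps.
  N17 sheds 185 kN to N18, N22: 92 each (1 lost).
    N18: 115+92 = 207 > 160
    N22: 90+92 = 182 > 130
Round 3 — N18, N22 snap.
  N18 sheds 207 kN: no online neighbours, lost.
  N22 sheds 182 kN: no online neighbours, lost.
No further breaks.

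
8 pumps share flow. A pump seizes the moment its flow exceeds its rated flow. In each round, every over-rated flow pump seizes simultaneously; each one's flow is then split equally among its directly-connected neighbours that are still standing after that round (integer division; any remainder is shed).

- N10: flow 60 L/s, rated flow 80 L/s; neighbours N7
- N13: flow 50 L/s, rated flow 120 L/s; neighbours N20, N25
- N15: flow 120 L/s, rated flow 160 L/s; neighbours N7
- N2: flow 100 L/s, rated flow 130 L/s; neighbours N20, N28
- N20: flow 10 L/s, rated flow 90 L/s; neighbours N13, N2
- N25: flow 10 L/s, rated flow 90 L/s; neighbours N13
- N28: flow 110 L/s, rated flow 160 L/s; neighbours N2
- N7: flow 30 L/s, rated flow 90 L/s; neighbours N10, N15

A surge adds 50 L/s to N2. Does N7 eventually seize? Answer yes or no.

no

Round 1 — N2 at 150 > 130. N2 seizes.
  N2 sheds 150 L/s to N20, N28: 75 each.
    N20: 10+75 = 85 ≤ 90
    N28: 110+75 = 185 > 160
Round 2 — N28 seizes.
  N28 sheds 185 L/s: no online neighbours, lost.
No further seizures.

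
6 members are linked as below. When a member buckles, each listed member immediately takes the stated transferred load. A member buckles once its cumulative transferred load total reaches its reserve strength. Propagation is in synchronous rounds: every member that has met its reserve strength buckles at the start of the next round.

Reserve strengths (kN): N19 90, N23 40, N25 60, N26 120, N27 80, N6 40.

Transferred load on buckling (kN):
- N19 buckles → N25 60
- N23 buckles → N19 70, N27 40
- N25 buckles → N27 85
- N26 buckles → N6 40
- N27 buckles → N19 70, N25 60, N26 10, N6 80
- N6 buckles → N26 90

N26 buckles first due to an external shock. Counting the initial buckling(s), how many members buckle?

Round 1 — N26 buckles (initial).
  N6: +40 → 40 ≥ 40
Round 2 — N6 buckles.
No further bucklings.

2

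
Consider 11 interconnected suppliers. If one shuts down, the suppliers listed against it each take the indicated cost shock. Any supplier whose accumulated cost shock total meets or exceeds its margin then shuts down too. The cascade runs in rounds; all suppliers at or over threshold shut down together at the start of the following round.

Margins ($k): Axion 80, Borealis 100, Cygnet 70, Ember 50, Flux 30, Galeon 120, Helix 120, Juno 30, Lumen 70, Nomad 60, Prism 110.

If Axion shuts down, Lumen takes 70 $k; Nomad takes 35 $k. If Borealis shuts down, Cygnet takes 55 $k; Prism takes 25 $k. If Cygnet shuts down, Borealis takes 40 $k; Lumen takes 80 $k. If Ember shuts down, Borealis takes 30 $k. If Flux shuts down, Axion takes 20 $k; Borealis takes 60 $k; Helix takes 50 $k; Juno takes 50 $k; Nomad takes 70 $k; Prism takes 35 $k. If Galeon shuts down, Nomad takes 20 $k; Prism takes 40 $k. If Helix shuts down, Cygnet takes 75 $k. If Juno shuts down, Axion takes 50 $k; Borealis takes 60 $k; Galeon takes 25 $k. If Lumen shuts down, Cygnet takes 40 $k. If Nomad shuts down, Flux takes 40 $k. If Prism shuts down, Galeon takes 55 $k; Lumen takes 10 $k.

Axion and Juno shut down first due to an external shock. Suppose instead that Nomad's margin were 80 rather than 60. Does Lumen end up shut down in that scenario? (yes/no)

yes

With Nomad's margin at 80:
Round 1 — Axion, Juno shut down (initial).
  Borealis: +60 → 60 < 100
  Galeon: +25 → 25 < 120
  Lumen: +70 → 70 ≥ 70
  Nomad: +35 → 35 < 80
Round 2 — Lumen shuts down.
  Cygnet: +40 → 40 < 70
No further shutdowns.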